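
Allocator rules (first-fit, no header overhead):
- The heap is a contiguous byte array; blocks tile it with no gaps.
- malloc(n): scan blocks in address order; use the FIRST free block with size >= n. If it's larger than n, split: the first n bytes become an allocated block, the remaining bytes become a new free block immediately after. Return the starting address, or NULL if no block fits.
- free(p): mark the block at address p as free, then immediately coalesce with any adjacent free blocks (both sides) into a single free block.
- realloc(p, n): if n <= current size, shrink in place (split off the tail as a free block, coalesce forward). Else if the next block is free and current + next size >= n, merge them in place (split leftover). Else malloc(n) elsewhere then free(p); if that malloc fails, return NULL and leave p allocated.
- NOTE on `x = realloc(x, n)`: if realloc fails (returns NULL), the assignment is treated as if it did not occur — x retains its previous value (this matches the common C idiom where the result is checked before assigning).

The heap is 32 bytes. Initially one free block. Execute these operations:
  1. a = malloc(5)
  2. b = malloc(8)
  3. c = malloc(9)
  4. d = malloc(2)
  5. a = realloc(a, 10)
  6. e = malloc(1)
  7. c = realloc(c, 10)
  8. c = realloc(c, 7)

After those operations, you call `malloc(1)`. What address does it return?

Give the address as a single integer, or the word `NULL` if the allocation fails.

Answer: 20

Derivation:
Op 1: a = malloc(5) -> a = 0; heap: [0-4 ALLOC][5-31 FREE]
Op 2: b = malloc(8) -> b = 5; heap: [0-4 ALLOC][5-12 ALLOC][13-31 FREE]
Op 3: c = malloc(9) -> c = 13; heap: [0-4 ALLOC][5-12 ALLOC][13-21 ALLOC][22-31 FREE]
Op 4: d = malloc(2) -> d = 22; heap: [0-4 ALLOC][5-12 ALLOC][13-21 ALLOC][22-23 ALLOC][24-31 FREE]
Op 5: a = realloc(a, 10) -> NULL (a unchanged); heap: [0-4 ALLOC][5-12 ALLOC][13-21 ALLOC][22-23 ALLOC][24-31 FREE]
Op 6: e = malloc(1) -> e = 24; heap: [0-4 ALLOC][5-12 ALLOC][13-21 ALLOC][22-23 ALLOC][24-24 ALLOC][25-31 FREE]
Op 7: c = realloc(c, 10) -> NULL (c unchanged); heap: [0-4 ALLOC][5-12 ALLOC][13-21 ALLOC][22-23 ALLOC][24-24 ALLOC][25-31 FREE]
Op 8: c = realloc(c, 7) -> c = 13; heap: [0-4 ALLOC][5-12 ALLOC][13-19 ALLOC][20-21 FREE][22-23 ALLOC][24-24 ALLOC][25-31 FREE]
malloc(1): first-fit scan over [0-4 ALLOC][5-12 ALLOC][13-19 ALLOC][20-21 FREE][22-23 ALLOC][24-24 ALLOC][25-31 FREE] -> 20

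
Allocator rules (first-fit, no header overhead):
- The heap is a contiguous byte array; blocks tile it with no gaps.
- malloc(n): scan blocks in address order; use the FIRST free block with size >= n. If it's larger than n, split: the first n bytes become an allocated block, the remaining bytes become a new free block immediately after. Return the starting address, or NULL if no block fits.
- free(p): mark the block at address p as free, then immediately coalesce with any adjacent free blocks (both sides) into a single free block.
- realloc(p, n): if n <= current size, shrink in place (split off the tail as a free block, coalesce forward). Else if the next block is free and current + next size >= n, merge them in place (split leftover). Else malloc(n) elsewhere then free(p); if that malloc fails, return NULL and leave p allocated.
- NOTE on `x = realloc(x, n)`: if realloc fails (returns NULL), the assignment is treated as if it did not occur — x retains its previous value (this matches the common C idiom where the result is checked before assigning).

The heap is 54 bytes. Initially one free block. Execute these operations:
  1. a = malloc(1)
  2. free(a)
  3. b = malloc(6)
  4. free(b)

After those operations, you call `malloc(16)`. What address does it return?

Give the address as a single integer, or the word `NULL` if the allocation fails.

Op 1: a = malloc(1) -> a = 0; heap: [0-0 ALLOC][1-53 FREE]
Op 2: free(a) -> (freed a); heap: [0-53 FREE]
Op 3: b = malloc(6) -> b = 0; heap: [0-5 ALLOC][6-53 FREE]
Op 4: free(b) -> (freed b); heap: [0-53 FREE]
malloc(16): first-fit scan over [0-53 FREE] -> 0

Answer: 0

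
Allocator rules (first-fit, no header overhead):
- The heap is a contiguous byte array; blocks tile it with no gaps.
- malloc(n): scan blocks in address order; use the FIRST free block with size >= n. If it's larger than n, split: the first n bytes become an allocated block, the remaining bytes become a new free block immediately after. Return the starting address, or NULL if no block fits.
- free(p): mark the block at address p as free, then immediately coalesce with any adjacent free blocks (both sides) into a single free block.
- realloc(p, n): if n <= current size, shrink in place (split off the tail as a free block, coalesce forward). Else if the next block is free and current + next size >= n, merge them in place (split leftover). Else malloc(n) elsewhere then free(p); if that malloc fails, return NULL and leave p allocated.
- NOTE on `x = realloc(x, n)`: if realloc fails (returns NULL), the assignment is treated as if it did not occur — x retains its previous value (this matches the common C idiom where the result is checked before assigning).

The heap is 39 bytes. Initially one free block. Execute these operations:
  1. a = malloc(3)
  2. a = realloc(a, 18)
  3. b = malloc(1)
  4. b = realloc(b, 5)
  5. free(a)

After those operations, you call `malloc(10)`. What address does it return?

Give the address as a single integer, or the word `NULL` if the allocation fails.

Answer: 0

Derivation:
Op 1: a = malloc(3) -> a = 0; heap: [0-2 ALLOC][3-38 FREE]
Op 2: a = realloc(a, 18) -> a = 0; heap: [0-17 ALLOC][18-38 FREE]
Op 3: b = malloc(1) -> b = 18; heap: [0-17 ALLOC][18-18 ALLOC][19-38 FREE]
Op 4: b = realloc(b, 5) -> b = 18; heap: [0-17 ALLOC][18-22 ALLOC][23-38 FREE]
Op 5: free(a) -> (freed a); heap: [0-17 FREE][18-22 ALLOC][23-38 FREE]
malloc(10): first-fit scan over [0-17 FREE][18-22 ALLOC][23-38 FREE] -> 0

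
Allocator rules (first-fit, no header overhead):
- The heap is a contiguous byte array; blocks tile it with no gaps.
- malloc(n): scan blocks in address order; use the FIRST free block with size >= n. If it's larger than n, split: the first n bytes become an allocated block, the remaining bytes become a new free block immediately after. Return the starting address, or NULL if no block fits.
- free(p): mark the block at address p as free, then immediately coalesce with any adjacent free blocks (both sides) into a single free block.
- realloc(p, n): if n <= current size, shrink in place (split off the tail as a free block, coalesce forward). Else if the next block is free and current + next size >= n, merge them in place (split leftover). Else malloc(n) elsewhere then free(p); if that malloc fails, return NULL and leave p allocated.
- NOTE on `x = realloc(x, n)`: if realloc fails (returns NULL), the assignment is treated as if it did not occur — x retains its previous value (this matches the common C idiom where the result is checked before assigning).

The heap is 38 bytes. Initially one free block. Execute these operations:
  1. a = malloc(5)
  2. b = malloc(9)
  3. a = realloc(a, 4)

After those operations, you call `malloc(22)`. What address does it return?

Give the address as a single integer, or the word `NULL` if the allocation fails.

Op 1: a = malloc(5) -> a = 0; heap: [0-4 ALLOC][5-37 FREE]
Op 2: b = malloc(9) -> b = 5; heap: [0-4 ALLOC][5-13 ALLOC][14-37 FREE]
Op 3: a = realloc(a, 4) -> a = 0; heap: [0-3 ALLOC][4-4 FREE][5-13 ALLOC][14-37 FREE]
malloc(22): first-fit scan over [0-3 ALLOC][4-4 FREE][5-13 ALLOC][14-37 FREE] -> 14

Answer: 14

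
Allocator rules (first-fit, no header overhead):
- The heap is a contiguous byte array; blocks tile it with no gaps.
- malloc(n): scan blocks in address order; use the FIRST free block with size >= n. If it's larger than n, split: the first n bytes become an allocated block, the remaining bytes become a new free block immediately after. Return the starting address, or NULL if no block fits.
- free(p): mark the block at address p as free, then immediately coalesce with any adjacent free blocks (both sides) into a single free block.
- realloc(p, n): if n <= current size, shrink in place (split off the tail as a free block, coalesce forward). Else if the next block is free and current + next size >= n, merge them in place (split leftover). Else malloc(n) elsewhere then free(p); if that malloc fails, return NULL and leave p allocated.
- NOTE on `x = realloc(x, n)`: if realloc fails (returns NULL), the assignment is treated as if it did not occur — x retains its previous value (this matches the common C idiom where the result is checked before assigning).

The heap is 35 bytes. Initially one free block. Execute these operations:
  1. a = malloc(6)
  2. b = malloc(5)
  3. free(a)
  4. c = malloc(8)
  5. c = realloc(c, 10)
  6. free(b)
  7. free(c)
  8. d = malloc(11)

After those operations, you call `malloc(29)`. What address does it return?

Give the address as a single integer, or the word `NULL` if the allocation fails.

Op 1: a = malloc(6) -> a = 0; heap: [0-5 ALLOC][6-34 FREE]
Op 2: b = malloc(5) -> b = 6; heap: [0-5 ALLOC][6-10 ALLOC][11-34 FREE]
Op 3: free(a) -> (freed a); heap: [0-5 FREE][6-10 ALLOC][11-34 FREE]
Op 4: c = malloc(8) -> c = 11; heap: [0-5 FREE][6-10 ALLOC][11-18 ALLOC][19-34 FREE]
Op 5: c = realloc(c, 10) -> c = 11; heap: [0-5 FREE][6-10 ALLOC][11-20 ALLOC][21-34 FREE]
Op 6: free(b) -> (freed b); heap: [0-10 FREE][11-20 ALLOC][21-34 FREE]
Op 7: free(c) -> (freed c); heap: [0-34 FREE]
Op 8: d = malloc(11) -> d = 0; heap: [0-10 ALLOC][11-34 FREE]
malloc(29): first-fit scan over [0-10 ALLOC][11-34 FREE] -> NULL

Answer: NULL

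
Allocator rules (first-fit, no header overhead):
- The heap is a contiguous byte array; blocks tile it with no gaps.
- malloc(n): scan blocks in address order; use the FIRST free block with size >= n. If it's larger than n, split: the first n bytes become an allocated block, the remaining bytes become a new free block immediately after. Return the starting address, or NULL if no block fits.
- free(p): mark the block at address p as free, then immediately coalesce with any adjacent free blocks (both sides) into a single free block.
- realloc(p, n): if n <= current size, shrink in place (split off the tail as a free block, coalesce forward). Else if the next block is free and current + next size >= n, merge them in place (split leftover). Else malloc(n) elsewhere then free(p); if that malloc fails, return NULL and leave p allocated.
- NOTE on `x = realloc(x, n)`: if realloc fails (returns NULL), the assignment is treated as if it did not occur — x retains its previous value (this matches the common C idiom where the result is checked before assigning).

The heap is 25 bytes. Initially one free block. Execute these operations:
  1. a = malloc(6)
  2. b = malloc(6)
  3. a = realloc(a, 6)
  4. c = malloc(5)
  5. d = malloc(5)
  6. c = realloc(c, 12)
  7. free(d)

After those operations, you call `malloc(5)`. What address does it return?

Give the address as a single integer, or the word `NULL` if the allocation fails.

Op 1: a = malloc(6) -> a = 0; heap: [0-5 ALLOC][6-24 FREE]
Op 2: b = malloc(6) -> b = 6; heap: [0-5 ALLOC][6-11 ALLOC][12-24 FREE]
Op 3: a = realloc(a, 6) -> a = 0; heap: [0-5 ALLOC][6-11 ALLOC][12-24 FREE]
Op 4: c = malloc(5) -> c = 12; heap: [0-5 ALLOC][6-11 ALLOC][12-16 ALLOC][17-24 FREE]
Op 5: d = malloc(5) -> d = 17; heap: [0-5 ALLOC][6-11 ALLOC][12-16 ALLOC][17-21 ALLOC][22-24 FREE]
Op 6: c = realloc(c, 12) -> NULL (c unchanged); heap: [0-5 ALLOC][6-11 ALLOC][12-16 ALLOC][17-21 ALLOC][22-24 FREE]
Op 7: free(d) -> (freed d); heap: [0-5 ALLOC][6-11 ALLOC][12-16 ALLOC][17-24 FREE]
malloc(5): first-fit scan over [0-5 ALLOC][6-11 ALLOC][12-16 ALLOC][17-24 FREE] -> 17

Answer: 17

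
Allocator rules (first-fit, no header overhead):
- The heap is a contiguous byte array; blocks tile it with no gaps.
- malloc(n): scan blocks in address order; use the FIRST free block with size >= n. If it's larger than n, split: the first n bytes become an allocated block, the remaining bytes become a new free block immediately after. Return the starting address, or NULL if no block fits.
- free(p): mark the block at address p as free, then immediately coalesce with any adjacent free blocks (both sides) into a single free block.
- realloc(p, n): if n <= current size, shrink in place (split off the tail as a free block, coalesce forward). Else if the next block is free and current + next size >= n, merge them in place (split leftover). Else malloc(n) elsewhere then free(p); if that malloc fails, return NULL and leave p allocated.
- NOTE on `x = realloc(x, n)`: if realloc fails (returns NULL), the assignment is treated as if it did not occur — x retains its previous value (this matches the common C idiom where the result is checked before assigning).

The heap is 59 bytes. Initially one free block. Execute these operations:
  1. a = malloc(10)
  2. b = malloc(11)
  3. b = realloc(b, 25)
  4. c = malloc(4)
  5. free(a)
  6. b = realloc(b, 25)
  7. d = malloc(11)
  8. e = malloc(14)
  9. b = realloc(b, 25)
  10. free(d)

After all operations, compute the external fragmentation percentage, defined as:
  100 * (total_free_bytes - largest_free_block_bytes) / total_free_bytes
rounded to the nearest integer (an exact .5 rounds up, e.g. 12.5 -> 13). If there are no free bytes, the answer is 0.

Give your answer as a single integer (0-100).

Answer: 33

Derivation:
Op 1: a = malloc(10) -> a = 0; heap: [0-9 ALLOC][10-58 FREE]
Op 2: b = malloc(11) -> b = 10; heap: [0-9 ALLOC][10-20 ALLOC][21-58 FREE]
Op 3: b = realloc(b, 25) -> b = 10; heap: [0-9 ALLOC][10-34 ALLOC][35-58 FREE]
Op 4: c = malloc(4) -> c = 35; heap: [0-9 ALLOC][10-34 ALLOC][35-38 ALLOC][39-58 FREE]
Op 5: free(a) -> (freed a); heap: [0-9 FREE][10-34 ALLOC][35-38 ALLOC][39-58 FREE]
Op 6: b = realloc(b, 25) -> b = 10; heap: [0-9 FREE][10-34 ALLOC][35-38 ALLOC][39-58 FREE]
Op 7: d = malloc(11) -> d = 39; heap: [0-9 FREE][10-34 ALLOC][35-38 ALLOC][39-49 ALLOC][50-58 FREE]
Op 8: e = malloc(14) -> e = NULL; heap: [0-9 FREE][10-34 ALLOC][35-38 ALLOC][39-49 ALLOC][50-58 FREE]
Op 9: b = realloc(b, 25) -> b = 10; heap: [0-9 FREE][10-34 ALLOC][35-38 ALLOC][39-49 ALLOC][50-58 FREE]
Op 10: free(d) -> (freed d); heap: [0-9 FREE][10-34 ALLOC][35-38 ALLOC][39-58 FREE]
Free blocks: [10 20] total_free=30 largest=20 -> 100*(30-20)/30 = 1000/30 ≈ 33.333 -> rounds to 33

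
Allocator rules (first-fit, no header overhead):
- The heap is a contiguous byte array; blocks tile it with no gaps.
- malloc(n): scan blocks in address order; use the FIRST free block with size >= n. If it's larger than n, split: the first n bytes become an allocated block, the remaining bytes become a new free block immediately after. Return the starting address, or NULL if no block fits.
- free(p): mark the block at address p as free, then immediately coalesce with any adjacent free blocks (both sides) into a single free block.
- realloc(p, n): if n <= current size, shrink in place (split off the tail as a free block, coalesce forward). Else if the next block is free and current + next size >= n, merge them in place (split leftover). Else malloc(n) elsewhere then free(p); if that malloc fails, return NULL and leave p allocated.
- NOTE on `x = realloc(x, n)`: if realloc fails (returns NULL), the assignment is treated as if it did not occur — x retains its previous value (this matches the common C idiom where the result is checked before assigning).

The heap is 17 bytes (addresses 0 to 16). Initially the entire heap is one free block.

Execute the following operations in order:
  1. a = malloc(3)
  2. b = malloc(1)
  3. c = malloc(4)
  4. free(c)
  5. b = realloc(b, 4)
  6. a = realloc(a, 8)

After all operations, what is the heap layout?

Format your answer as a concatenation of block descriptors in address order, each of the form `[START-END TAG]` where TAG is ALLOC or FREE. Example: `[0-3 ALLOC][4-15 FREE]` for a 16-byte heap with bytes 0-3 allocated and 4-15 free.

Answer: [0-2 FREE][3-6 ALLOC][7-14 ALLOC][15-16 FREE]

Derivation:
Op 1: a = malloc(3) -> a = 0; heap: [0-2 ALLOC][3-16 FREE]
Op 2: b = malloc(1) -> b = 3; heap: [0-2 ALLOC][3-3 ALLOC][4-16 FREE]
Op 3: c = malloc(4) -> c = 4; heap: [0-2 ALLOC][3-3 ALLOC][4-7 ALLOC][8-16 FREE]
Op 4: free(c) -> (freed c); heap: [0-2 ALLOC][3-3 ALLOC][4-16 FREE]
Op 5: b = realloc(b, 4) -> b = 3; heap: [0-2 ALLOC][3-6 ALLOC][7-16 FREE]
Op 6: a = realloc(a, 8) -> a = 7; heap: [0-2 FREE][3-6 ALLOC][7-14 ALLOC][15-16 FREE]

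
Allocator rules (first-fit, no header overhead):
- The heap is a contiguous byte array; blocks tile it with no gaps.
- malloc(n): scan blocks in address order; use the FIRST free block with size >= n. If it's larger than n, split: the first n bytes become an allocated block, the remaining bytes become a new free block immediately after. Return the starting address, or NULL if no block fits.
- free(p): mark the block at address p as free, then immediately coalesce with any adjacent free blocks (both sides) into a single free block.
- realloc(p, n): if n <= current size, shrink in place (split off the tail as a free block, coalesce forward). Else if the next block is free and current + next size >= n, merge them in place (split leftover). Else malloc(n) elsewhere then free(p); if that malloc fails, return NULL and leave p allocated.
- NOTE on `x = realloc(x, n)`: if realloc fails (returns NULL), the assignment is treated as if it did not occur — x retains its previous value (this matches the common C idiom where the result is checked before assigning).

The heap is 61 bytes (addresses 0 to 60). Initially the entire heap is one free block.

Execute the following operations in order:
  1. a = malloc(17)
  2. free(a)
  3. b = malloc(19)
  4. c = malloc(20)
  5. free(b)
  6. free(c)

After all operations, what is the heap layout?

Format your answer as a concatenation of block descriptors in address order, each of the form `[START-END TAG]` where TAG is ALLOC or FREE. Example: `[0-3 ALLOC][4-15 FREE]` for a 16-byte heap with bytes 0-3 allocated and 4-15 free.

Answer: [0-60 FREE]

Derivation:
Op 1: a = malloc(17) -> a = 0; heap: [0-16 ALLOC][17-60 FREE]
Op 2: free(a) -> (freed a); heap: [0-60 FREE]
Op 3: b = malloc(19) -> b = 0; heap: [0-18 ALLOC][19-60 FREE]
Op 4: c = malloc(20) -> c = 19; heap: [0-18 ALLOC][19-38 ALLOC][39-60 FREE]
Op 5: free(b) -> (freed b); heap: [0-18 FREE][19-38 ALLOC][39-60 FREE]
Op 6: free(c) -> (freed c); heap: [0-60 FREE]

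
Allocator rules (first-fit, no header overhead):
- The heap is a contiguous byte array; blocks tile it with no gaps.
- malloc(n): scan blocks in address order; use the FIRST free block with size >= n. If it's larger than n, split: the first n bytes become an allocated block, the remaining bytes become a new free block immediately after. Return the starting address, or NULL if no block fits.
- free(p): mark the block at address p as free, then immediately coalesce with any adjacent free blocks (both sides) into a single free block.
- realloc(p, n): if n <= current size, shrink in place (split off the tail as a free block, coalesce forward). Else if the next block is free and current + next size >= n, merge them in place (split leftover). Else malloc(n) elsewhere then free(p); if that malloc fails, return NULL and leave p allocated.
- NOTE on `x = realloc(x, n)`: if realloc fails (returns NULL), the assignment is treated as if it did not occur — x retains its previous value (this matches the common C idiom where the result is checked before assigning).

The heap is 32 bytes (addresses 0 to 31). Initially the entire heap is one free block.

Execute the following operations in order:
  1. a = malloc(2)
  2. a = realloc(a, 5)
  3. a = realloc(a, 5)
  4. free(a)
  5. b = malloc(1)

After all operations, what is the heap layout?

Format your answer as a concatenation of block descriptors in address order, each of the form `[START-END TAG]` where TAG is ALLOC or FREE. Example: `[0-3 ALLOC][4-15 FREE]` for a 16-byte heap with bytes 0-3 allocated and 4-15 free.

Op 1: a = malloc(2) -> a = 0; heap: [0-1 ALLOC][2-31 FREE]
Op 2: a = realloc(a, 5) -> a = 0; heap: [0-4 ALLOC][5-31 FREE]
Op 3: a = realloc(a, 5) -> a = 0; heap: [0-4 ALLOC][5-31 FREE]
Op 4: free(a) -> (freed a); heap: [0-31 FREE]
Op 5: b = malloc(1) -> b = 0; heap: [0-0 ALLOC][1-31 FREE]

Answer: [0-0 ALLOC][1-31 FREE]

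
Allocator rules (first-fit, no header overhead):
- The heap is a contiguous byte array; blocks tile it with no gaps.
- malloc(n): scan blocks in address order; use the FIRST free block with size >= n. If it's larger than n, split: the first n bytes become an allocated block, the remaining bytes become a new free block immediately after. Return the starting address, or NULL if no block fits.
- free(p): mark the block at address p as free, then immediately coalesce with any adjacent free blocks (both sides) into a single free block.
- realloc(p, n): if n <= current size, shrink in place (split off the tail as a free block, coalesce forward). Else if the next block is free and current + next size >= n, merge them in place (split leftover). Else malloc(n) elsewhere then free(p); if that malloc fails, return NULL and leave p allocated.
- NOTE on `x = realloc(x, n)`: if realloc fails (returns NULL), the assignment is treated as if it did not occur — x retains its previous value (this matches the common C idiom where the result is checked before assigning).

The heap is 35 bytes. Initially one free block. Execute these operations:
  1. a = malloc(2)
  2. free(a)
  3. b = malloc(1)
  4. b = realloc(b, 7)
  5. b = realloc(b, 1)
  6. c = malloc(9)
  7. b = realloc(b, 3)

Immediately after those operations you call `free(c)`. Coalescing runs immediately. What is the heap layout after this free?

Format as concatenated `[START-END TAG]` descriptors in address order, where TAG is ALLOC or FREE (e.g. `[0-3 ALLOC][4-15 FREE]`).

Op 1: a = malloc(2) -> a = 0; heap: [0-1 ALLOC][2-34 FREE]
Op 2: free(a) -> (freed a); heap: [0-34 FREE]
Op 3: b = malloc(1) -> b = 0; heap: [0-0 ALLOC][1-34 FREE]
Op 4: b = realloc(b, 7) -> b = 0; heap: [0-6 ALLOC][7-34 FREE]
Op 5: b = realloc(b, 1) -> b = 0; heap: [0-0 ALLOC][1-34 FREE]
Op 6: c = malloc(9) -> c = 1; heap: [0-0 ALLOC][1-9 ALLOC][10-34 FREE]
Op 7: b = realloc(b, 3) -> b = 10; heap: [0-0 FREE][1-9 ALLOC][10-12 ALLOC][13-34 FREE]
free(c): c = 1 -> block [1-9 ALLOC]; mark free, coalesce with adjacent free neighbors -> [0-9 FREE][10-12 ALLOC][13-34 FREE]

Answer: [0-9 FREE][10-12 ALLOC][13-34 FREE]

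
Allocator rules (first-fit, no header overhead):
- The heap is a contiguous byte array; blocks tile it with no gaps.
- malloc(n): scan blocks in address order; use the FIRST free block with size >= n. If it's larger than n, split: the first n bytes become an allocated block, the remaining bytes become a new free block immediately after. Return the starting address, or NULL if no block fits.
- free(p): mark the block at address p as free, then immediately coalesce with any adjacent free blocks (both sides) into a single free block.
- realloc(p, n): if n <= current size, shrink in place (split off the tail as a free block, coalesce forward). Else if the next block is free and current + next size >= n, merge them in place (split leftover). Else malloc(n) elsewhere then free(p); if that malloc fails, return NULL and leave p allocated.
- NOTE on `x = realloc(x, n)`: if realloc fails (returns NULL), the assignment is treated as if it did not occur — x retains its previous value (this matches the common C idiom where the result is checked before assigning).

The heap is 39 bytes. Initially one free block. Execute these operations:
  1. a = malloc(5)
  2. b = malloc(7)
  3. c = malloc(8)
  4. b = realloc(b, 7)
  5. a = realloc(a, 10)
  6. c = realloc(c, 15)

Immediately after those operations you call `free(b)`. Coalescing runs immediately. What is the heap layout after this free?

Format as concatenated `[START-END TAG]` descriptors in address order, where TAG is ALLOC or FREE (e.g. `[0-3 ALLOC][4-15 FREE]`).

Op 1: a = malloc(5) -> a = 0; heap: [0-4 ALLOC][5-38 FREE]
Op 2: b = malloc(7) -> b = 5; heap: [0-4 ALLOC][5-11 ALLOC][12-38 FREE]
Op 3: c = malloc(8) -> c = 12; heap: [0-4 ALLOC][5-11 ALLOC][12-19 ALLOC][20-38 FREE]
Op 4: b = realloc(b, 7) -> b = 5; heap: [0-4 ALLOC][5-11 ALLOC][12-19 ALLOC][20-38 FREE]
Op 5: a = realloc(a, 10) -> a = 20; heap: [0-4 FREE][5-11 ALLOC][12-19 ALLOC][20-29 ALLOC][30-38 FREE]
Op 6: c = realloc(c, 15) -> NULL (c unchanged); heap: [0-4 FREE][5-11 ALLOC][12-19 ALLOC][20-29 ALLOC][30-38 FREE]
free(b): b = 5 -> block [5-11 ALLOC]; mark free, coalesce with adjacent free neighbors -> [0-11 FREE][12-19 ALLOC][20-29 ALLOC][30-38 FREE]

Answer: [0-11 FREE][12-19 ALLOC][20-29 ALLOC][30-38 FREE]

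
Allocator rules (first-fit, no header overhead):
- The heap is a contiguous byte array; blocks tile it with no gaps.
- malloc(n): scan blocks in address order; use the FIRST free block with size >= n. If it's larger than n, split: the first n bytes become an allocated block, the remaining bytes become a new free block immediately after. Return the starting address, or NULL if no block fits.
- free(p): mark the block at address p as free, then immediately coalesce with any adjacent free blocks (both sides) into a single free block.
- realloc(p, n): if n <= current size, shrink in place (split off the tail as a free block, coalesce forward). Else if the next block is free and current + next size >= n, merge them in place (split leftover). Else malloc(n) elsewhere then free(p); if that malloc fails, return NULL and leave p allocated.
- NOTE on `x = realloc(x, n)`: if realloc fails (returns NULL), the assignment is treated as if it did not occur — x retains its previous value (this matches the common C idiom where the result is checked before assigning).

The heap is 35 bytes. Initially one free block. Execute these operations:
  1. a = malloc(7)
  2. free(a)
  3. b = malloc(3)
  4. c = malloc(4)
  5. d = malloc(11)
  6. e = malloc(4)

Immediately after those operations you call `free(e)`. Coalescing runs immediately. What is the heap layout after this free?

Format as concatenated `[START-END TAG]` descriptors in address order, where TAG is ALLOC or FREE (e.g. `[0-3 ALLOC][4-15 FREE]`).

Op 1: a = malloc(7) -> a = 0; heap: [0-6 ALLOC][7-34 FREE]
Op 2: free(a) -> (freed a); heap: [0-34 FREE]
Op 3: b = malloc(3) -> b = 0; heap: [0-2 ALLOC][3-34 FREE]
Op 4: c = malloc(4) -> c = 3; heap: [0-2 ALLOC][3-6 ALLOC][7-34 FREE]
Op 5: d = malloc(11) -> d = 7; heap: [0-2 ALLOC][3-6 ALLOC][7-17 ALLOC][18-34 FREE]
Op 6: e = malloc(4) -> e = 18; heap: [0-2 ALLOC][3-6 ALLOC][7-17 ALLOC][18-21 ALLOC][22-34 FREE]
free(e): e = 18 -> block [18-21 ALLOC]; mark free, coalesce with adjacent free neighbors -> [0-2 ALLOC][3-6 ALLOC][7-17 ALLOC][18-34 FREE]

Answer: [0-2 ALLOC][3-6 ALLOC][7-17 ALLOC][18-34 FREE]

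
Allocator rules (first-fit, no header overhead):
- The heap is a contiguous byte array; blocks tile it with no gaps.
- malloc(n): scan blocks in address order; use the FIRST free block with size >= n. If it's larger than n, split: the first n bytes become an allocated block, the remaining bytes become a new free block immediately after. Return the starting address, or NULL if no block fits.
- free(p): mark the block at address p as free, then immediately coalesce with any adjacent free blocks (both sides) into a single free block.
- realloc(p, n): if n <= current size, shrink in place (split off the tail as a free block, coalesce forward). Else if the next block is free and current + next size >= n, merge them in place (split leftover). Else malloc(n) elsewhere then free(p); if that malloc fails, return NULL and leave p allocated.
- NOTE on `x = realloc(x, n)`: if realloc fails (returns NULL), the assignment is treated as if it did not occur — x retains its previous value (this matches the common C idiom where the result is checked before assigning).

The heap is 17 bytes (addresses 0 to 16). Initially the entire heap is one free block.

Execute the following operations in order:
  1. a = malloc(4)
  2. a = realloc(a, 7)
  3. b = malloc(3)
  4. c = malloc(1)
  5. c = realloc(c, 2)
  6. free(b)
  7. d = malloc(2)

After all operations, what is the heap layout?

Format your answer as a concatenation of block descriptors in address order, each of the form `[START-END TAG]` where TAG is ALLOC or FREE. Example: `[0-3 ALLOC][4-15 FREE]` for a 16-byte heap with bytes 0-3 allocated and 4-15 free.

Op 1: a = malloc(4) -> a = 0; heap: [0-3 ALLOC][4-16 FREE]
Op 2: a = realloc(a, 7) -> a = 0; heap: [0-6 ALLOC][7-16 FREE]
Op 3: b = malloc(3) -> b = 7; heap: [0-6 ALLOC][7-9 ALLOC][10-16 FREE]
Op 4: c = malloc(1) -> c = 10; heap: [0-6 ALLOC][7-9 ALLOC][10-10 ALLOC][11-16 FREE]
Op 5: c = realloc(c, 2) -> c = 10; heap: [0-6 ALLOC][7-9 ALLOC][10-11 ALLOC][12-16 FREE]
Op 6: free(b) -> (freed b); heap: [0-6 ALLOC][7-9 FREE][10-11 ALLOC][12-16 FREE]
Op 7: d = malloc(2) -> d = 7; heap: [0-6 ALLOC][7-8 ALLOC][9-9 FREE][10-11 ALLOC][12-16 FREE]

Answer: [0-6 ALLOC][7-8 ALLOC][9-9 FREE][10-11 ALLOC][12-16 FREE]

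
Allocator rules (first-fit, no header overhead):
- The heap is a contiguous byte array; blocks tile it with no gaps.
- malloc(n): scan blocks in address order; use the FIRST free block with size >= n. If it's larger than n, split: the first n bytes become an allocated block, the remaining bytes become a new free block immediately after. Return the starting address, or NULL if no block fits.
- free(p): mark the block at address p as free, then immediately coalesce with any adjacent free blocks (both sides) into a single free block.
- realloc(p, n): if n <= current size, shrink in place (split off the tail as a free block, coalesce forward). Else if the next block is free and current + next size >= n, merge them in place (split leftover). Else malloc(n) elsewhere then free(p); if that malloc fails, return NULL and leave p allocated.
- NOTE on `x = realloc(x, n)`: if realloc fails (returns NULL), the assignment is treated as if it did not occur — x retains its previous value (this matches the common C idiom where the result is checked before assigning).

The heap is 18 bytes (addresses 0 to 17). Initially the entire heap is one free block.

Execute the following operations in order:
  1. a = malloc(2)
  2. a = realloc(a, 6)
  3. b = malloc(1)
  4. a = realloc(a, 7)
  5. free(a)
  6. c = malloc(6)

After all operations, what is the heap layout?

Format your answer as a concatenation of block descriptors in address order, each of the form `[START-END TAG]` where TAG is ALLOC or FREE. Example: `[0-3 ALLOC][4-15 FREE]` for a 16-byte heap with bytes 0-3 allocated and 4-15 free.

Op 1: a = malloc(2) -> a = 0; heap: [0-1 ALLOC][2-17 FREE]
Op 2: a = realloc(a, 6) -> a = 0; heap: [0-5 ALLOC][6-17 FREE]
Op 3: b = malloc(1) -> b = 6; heap: [0-5 ALLOC][6-6 ALLOC][7-17 FREE]
Op 4: a = realloc(a, 7) -> a = 7; heap: [0-5 FREE][6-6 ALLOC][7-13 ALLOC][14-17 FREE]
Op 5: free(a) -> (freed a); heap: [0-5 FREE][6-6 ALLOC][7-17 FREE]
Op 6: c = malloc(6) -> c = 0; heap: [0-5 ALLOC][6-6 ALLOC][7-17 FREE]

Answer: [0-5 ALLOC][6-6 ALLOC][7-17 FREE]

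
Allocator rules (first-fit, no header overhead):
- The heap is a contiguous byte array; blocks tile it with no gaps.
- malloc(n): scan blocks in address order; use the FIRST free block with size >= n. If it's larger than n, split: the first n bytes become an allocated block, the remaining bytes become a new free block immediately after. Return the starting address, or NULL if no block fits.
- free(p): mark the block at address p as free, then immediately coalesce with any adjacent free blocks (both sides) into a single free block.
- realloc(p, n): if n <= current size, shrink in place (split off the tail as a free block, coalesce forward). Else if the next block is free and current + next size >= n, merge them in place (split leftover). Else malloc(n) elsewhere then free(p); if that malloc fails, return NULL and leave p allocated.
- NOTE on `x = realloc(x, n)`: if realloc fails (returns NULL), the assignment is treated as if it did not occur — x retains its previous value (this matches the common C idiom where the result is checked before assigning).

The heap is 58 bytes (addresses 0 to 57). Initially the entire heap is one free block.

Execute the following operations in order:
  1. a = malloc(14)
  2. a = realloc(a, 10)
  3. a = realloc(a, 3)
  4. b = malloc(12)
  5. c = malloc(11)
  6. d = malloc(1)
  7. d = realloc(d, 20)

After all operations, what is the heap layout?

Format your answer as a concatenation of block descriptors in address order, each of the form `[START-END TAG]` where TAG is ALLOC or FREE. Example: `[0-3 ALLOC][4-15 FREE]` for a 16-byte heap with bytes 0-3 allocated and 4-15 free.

Op 1: a = malloc(14) -> a = 0; heap: [0-13 ALLOC][14-57 FREE]
Op 2: a = realloc(a, 10) -> a = 0; heap: [0-9 ALLOC][10-57 FREE]
Op 3: a = realloc(a, 3) -> a = 0; heap: [0-2 ALLOC][3-57 FREE]
Op 4: b = malloc(12) -> b = 3; heap: [0-2 ALLOC][3-14 ALLOC][15-57 FREE]
Op 5: c = malloc(11) -> c = 15; heap: [0-2 ALLOC][3-14 ALLOC][15-25 ALLOC][26-57 FREE]
Op 6: d = malloc(1) -> d = 26; heap: [0-2 ALLOC][3-14 ALLOC][15-25 ALLOC][26-26 ALLOC][27-57 FREE]
Op 7: d = realloc(d, 20) -> d = 26; heap: [0-2 ALLOC][3-14 ALLOC][15-25 ALLOC][26-45 ALLOC][46-57 FREE]

Answer: [0-2 ALLOC][3-14 ALLOC][15-25 ALLOC][26-45 ALLOC][46-57 FREE]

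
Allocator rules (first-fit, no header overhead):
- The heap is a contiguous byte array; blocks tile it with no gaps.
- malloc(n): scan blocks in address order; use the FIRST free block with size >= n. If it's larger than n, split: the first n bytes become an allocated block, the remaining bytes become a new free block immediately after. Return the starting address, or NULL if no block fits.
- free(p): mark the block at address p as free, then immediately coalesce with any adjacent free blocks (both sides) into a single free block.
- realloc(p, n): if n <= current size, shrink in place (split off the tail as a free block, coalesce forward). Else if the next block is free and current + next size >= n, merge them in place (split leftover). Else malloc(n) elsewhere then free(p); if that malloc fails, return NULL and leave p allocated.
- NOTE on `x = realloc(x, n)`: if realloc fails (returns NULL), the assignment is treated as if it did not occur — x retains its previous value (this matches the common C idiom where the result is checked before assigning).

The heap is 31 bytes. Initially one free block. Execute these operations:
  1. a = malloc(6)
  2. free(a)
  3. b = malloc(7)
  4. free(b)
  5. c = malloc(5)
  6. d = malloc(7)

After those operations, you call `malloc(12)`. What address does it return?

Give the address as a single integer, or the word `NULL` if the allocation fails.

Op 1: a = malloc(6) -> a = 0; heap: [0-5 ALLOC][6-30 FREE]
Op 2: free(a) -> (freed a); heap: [0-30 FREE]
Op 3: b = malloc(7) -> b = 0; heap: [0-6 ALLOC][7-30 FREE]
Op 4: free(b) -> (freed b); heap: [0-30 FREE]
Op 5: c = malloc(5) -> c = 0; heap: [0-4 ALLOC][5-30 FREE]
Op 6: d = malloc(7) -> d = 5; heap: [0-4 ALLOC][5-11 ALLOC][12-30 FREE]
malloc(12): first-fit scan over [0-4 ALLOC][5-11 ALLOC][12-30 FREE] -> 12

Answer: 12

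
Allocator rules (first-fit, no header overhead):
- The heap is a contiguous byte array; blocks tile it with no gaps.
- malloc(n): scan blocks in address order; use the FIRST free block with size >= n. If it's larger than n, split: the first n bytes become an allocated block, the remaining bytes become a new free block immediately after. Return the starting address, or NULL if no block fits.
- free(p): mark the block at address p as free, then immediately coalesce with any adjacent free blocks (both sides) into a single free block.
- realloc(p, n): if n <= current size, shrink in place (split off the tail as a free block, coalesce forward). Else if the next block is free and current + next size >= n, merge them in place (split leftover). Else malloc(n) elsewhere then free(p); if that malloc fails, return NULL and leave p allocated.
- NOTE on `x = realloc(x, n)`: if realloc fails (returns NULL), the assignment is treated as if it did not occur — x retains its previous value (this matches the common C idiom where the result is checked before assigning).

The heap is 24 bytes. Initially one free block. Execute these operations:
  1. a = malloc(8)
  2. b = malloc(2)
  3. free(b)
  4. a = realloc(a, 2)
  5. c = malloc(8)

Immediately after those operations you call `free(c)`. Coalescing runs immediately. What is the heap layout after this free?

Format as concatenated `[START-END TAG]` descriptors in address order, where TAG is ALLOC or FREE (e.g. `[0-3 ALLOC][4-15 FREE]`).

Answer: [0-1 ALLOC][2-23 FREE]

Derivation:
Op 1: a = malloc(8) -> a = 0; heap: [0-7 ALLOC][8-23 FREE]
Op 2: b = malloc(2) -> b = 8; heap: [0-7 ALLOC][8-9 ALLOC][10-23 FREE]
Op 3: free(b) -> (freed b); heap: [0-7 ALLOC][8-23 FREE]
Op 4: a = realloc(a, 2) -> a = 0; heap: [0-1 ALLOC][2-23 FREE]
Op 5: c = malloc(8) -> c = 2; heap: [0-1 ALLOC][2-9 ALLOC][10-23 FREE]
free(c): c = 2 -> block [2-9 ALLOC]; mark free, coalesce with adjacent free neighbors -> [0-1 ALLOC][2-23 FREE]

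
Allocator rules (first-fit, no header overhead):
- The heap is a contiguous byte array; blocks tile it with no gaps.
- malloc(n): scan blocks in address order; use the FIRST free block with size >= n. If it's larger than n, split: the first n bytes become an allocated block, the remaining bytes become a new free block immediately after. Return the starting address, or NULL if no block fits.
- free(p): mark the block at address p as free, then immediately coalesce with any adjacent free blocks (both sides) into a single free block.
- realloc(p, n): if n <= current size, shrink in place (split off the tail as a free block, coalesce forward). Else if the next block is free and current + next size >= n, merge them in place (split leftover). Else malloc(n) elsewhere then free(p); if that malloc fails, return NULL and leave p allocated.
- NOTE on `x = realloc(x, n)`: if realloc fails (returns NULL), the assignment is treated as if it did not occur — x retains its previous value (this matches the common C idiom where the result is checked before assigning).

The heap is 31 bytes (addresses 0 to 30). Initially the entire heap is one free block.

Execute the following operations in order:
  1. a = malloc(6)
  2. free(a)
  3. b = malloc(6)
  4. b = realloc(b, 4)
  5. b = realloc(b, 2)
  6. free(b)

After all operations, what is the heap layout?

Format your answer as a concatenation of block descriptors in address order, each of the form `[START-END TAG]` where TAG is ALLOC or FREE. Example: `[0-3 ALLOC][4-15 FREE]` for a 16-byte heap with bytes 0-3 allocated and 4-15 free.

Answer: [0-30 FREE]

Derivation:
Op 1: a = malloc(6) -> a = 0; heap: [0-5 ALLOC][6-30 FREE]
Op 2: free(a) -> (freed a); heap: [0-30 FREE]
Op 3: b = malloc(6) -> b = 0; heap: [0-5 ALLOC][6-30 FREE]
Op 4: b = realloc(b, 4) -> b = 0; heap: [0-3 ALLOC][4-30 FREE]
Op 5: b = realloc(b, 2) -> b = 0; heap: [0-1 ALLOC][2-30 FREE]
Op 6: free(b) -> (freed b); heap: [0-30 FREE]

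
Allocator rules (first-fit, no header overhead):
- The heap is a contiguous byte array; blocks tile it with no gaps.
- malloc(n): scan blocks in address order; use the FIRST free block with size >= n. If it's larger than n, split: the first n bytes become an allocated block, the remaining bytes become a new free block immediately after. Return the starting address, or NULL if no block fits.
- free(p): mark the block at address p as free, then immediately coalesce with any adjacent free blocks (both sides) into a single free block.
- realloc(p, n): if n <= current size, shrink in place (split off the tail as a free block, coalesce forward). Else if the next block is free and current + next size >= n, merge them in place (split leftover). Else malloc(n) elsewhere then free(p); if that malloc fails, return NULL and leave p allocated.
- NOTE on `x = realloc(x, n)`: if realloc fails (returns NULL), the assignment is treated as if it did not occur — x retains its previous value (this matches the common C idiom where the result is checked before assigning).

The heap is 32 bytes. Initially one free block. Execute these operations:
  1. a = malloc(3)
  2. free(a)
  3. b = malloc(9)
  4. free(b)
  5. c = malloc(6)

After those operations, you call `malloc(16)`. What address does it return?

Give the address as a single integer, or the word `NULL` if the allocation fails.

Op 1: a = malloc(3) -> a = 0; heap: [0-2 ALLOC][3-31 FREE]
Op 2: free(a) -> (freed a); heap: [0-31 FREE]
Op 3: b = malloc(9) -> b = 0; heap: [0-8 ALLOC][9-31 FREE]
Op 4: free(b) -> (freed b); heap: [0-31 FREE]
Op 5: c = malloc(6) -> c = 0; heap: [0-5 ALLOC][6-31 FREE]
malloc(16): first-fit scan over [0-5 ALLOC][6-31 FREE] -> 6

Answer: 6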